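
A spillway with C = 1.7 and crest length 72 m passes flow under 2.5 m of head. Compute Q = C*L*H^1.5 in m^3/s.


Q = 1.7 * 72 * 2.5^1.5 = 483.8285 m^3/s


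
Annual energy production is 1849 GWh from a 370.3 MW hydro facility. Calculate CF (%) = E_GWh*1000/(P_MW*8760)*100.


CF = 1849 * 1000 / (370.3 * 8760) * 100 = 57.0006 %


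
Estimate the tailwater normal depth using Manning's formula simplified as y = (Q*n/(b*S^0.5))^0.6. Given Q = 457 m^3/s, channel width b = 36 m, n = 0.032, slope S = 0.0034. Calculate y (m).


y = (457 * 0.032 / (36 * 0.0034^0.5))^0.6 = 3.2049 m


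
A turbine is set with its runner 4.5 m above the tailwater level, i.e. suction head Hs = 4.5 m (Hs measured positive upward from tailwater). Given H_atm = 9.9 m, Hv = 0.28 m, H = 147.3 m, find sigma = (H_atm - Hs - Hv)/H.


sigma = (9.9 - 4.5 - 0.28) / 147.3 = 0.0348


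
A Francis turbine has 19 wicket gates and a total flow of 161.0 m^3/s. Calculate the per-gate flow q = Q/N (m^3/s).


q = 161.0 / 19 = 8.4737 m^3/s


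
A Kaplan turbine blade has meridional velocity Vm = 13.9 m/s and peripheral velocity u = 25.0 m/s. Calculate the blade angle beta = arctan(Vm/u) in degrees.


beta = arctan(13.9 / 25.0) = 29.0741 degrees


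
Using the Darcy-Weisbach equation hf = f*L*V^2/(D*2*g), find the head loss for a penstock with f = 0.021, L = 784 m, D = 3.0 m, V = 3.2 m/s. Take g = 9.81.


hf = 0.021 * 784 * 3.2^2 / (3.0 * 2 * 9.81) = 2.8643 m


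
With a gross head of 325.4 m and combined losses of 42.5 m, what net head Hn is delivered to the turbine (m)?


Hn = 325.4 - 42.5 = 282.9000 m


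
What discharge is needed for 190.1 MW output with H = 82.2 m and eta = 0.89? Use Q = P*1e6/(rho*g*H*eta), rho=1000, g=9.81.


Q = 190.1 * 1e6 / (1000 * 9.81 * 82.2 * 0.89) = 264.8813 m^3/s


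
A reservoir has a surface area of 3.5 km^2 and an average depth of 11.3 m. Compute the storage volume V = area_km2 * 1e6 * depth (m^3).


V = 3.5 * 1e6 * 11.3 = 3.9550e+07 m^3


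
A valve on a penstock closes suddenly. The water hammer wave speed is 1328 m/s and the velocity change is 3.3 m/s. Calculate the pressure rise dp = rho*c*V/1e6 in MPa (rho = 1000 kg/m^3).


dp = 1000 * 1328 * 3.3 / 1e6 = 4.3824 MPa


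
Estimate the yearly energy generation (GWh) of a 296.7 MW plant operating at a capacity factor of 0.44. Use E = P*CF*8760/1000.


E = 296.7 * 0.44 * 8760 / 1000 = 1143.6005 GWh


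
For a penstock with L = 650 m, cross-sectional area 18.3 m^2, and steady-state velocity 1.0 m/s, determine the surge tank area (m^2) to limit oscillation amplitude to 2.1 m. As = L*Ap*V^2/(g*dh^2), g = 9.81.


As = 650 * 18.3 * 1.0^2 / (9.81 * 2.1^2) = 274.9520 m^2


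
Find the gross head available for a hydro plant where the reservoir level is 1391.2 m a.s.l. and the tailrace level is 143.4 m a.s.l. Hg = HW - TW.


Hg = 1391.2 - 143.4 = 1247.8000 m


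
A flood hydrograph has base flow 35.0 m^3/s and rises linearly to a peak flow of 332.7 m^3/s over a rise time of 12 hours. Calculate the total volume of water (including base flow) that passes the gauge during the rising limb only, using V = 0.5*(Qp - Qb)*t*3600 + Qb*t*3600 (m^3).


V = 0.5*(332.7 - 35.0)*12*3600 + 35.0*12*3600 = 7.9423e+06 m^3


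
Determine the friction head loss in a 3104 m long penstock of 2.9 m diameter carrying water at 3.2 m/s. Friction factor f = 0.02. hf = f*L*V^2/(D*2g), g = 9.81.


hf = 0.02 * 3104 * 3.2^2 / (2.9 * 2 * 9.81) = 11.1726 m


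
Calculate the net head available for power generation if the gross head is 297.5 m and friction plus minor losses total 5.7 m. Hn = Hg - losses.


Hn = 297.5 - 5.7 = 291.8000 m


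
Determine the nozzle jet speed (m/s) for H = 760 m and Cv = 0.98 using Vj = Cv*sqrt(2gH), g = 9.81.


Vj = 0.98 * sqrt(2*9.81*760) = 119.6692 m/s


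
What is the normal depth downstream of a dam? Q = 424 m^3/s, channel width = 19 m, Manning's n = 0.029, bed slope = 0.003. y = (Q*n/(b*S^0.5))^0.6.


y = (424 * 0.029 / (19 * 0.003^0.5))^0.6 = 4.4002 m


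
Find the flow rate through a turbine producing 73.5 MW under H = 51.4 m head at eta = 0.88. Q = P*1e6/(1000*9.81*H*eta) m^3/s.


Q = 73.5 * 1e6 / (1000 * 9.81 * 51.4 * 0.88) = 165.6428 m^3/s


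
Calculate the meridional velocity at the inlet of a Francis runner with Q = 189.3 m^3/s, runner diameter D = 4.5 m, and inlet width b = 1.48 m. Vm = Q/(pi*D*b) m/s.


Vm = 189.3 / (pi * 4.5 * 1.48) = 9.0475 m/s


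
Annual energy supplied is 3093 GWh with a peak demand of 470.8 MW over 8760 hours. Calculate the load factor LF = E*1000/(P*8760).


LF = 3093 * 1000 / (470.8 * 8760) = 0.7500


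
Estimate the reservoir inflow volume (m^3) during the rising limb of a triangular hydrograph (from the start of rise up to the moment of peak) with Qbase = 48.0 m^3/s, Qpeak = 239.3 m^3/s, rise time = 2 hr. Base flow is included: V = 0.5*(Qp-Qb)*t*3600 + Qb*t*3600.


V = 0.5*(239.3 - 48.0)*2*3600 + 48.0*2*3600 = 1.0343e+06 m^3


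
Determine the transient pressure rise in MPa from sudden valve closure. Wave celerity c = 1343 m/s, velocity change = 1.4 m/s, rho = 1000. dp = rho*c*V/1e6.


dp = 1000 * 1343 * 1.4 / 1e6 = 1.8802 MPa


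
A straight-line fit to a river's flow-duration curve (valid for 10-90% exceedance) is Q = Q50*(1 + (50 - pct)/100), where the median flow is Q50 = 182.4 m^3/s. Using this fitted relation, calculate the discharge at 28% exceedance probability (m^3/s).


Q = 182.4 * (1 + (50 - 28)/100) = 222.5280 m^3/s


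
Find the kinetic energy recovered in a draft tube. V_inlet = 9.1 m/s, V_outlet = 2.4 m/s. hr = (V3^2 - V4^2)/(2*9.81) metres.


hr = (9.1^2 - 2.4^2) / (2*9.81) = 3.9271 m


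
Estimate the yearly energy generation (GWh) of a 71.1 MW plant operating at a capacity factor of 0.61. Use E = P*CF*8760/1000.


E = 71.1 * 0.61 * 8760 / 1000 = 379.9300 GWh


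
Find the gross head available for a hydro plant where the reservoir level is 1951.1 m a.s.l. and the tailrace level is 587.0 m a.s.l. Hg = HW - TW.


Hg = 1951.1 - 587.0 = 1364.1000 m


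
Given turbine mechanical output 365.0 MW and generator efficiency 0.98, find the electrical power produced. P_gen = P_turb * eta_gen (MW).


P_gen = 365.0 * 0.98 = 357.7000 MW


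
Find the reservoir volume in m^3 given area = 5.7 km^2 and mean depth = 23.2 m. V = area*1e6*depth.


V = 5.7 * 1e6 * 23.2 = 1.3224e+08 m^3


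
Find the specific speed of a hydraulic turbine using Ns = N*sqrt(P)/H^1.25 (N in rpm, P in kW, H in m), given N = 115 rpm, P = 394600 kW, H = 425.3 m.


Ns = 115 * 394600^0.5 / 425.3^1.25 = 37.4031


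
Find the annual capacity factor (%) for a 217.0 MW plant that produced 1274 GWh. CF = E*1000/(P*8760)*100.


CF = 1274 * 1000 / (217.0 * 8760) * 100 = 67.0202 %


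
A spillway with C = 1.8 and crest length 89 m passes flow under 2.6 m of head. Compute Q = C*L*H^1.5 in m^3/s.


Q = 1.8 * 89 * 2.6^1.5 = 671.6183 m^3/s


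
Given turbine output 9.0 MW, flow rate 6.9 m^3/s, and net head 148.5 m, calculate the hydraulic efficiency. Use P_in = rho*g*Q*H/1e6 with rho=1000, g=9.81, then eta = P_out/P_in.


P_in = 1000 * 9.81 * 6.9 * 148.5 / 1e6 = 10.0518 MW
eta = 9.0 / 10.0518 = 0.8954


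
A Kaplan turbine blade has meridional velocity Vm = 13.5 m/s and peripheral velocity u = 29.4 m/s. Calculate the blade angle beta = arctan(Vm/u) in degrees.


beta = arctan(13.5 / 29.4) = 24.6638 degrees


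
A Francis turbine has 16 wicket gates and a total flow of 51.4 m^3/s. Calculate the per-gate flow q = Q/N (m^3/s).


q = 51.4 / 16 = 3.2125 m^3/s


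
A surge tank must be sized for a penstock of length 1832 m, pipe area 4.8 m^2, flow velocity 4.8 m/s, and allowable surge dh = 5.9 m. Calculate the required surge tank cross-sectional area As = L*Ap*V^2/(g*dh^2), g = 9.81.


As = 1832 * 4.8 * 4.8^2 / (9.81 * 5.9^2) = 593.3025 m^2


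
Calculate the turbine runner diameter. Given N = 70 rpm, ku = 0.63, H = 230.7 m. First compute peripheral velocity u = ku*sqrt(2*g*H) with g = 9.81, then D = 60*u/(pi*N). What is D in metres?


u = 0.63 * sqrt(2*9.81*230.7) = 42.3852 m/s
D = 60 * 42.3852 / (pi * 70) = 11.5642 m


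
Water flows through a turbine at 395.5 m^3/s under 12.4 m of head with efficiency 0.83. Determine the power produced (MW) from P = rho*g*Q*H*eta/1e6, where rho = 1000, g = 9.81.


P = 1000 * 9.81 * 395.5 * 12.4 * 0.83 / 1e6 = 39.9315 MW


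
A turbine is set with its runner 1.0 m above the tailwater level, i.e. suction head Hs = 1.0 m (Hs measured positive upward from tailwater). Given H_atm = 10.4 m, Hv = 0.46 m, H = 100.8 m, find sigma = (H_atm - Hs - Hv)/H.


sigma = (10.4 - 1.0 - 0.46) / 100.8 = 0.0887


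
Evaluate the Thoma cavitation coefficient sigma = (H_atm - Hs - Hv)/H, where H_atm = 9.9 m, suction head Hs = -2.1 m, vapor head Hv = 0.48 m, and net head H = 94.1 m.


sigma = (9.9 - (-2.1) - 0.48) / 94.1 = 0.1224


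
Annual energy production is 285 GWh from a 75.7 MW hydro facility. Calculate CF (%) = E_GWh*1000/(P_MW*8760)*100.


CF = 285 * 1000 / (75.7 * 8760) * 100 = 42.9779 %


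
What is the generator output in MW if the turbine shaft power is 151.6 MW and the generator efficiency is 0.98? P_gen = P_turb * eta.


P_gen = 151.6 * 0.98 = 148.5680 MW


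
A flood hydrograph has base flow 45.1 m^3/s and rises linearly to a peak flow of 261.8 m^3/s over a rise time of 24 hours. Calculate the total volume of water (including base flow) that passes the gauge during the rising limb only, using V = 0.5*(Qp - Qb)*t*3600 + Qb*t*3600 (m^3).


V = 0.5*(261.8 - 45.1)*24*3600 + 45.1*24*3600 = 1.3258e+07 m^3


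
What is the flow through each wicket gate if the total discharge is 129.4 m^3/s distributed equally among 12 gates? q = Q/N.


q = 129.4 / 12 = 10.7833 m^3/s


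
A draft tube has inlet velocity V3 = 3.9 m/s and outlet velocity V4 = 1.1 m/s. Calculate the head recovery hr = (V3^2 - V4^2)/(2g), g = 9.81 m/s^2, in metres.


hr = (3.9^2 - 1.1^2) / (2*9.81) = 0.7136 m


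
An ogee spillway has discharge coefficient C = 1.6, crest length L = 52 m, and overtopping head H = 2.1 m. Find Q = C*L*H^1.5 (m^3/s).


Q = 1.6 * 52 * 2.1^1.5 = 253.1933 m^3/s


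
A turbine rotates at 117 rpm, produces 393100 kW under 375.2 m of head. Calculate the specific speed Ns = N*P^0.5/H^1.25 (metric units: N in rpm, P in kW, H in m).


Ns = 117 * 393100^0.5 / 375.2^1.25 = 44.4231


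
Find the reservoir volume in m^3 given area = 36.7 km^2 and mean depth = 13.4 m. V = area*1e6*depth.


V = 36.7 * 1e6 * 13.4 = 4.9178e+08 m^3


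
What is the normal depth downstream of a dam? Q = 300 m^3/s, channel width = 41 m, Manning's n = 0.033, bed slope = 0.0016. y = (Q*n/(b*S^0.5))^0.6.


y = (300 * 0.033 / (41 * 0.0016^0.5))^0.6 = 2.9409 m


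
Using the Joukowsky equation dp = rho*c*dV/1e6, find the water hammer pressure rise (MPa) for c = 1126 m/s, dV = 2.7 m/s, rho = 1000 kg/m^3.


dp = 1000 * 1126 * 2.7 / 1e6 = 3.0402 MPa


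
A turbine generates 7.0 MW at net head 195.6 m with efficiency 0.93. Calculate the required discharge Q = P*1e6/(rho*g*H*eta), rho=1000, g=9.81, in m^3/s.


Q = 7.0 * 1e6 / (1000 * 9.81 * 195.6 * 0.93) = 3.9226 m^3/s


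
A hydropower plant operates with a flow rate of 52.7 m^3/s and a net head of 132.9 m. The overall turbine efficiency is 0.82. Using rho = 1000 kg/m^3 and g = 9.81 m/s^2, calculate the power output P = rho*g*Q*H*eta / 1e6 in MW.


P = 1000 * 9.81 * 52.7 * 132.9 * 0.82 / 1e6 = 56.3402 MW


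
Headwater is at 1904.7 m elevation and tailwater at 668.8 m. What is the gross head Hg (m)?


Hg = 1904.7 - 668.8 = 1235.9000 m


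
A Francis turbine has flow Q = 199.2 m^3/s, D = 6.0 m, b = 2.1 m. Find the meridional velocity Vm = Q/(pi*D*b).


Vm = 199.2 / (pi * 6.0 * 2.1) = 5.0323 m/s


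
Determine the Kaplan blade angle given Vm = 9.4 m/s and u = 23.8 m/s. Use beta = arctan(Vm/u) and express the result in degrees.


beta = arctan(9.4 / 23.8) = 21.5519 degrees


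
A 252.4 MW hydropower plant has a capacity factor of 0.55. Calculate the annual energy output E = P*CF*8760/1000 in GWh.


E = 252.4 * 0.55 * 8760 / 1000 = 1216.0632 GWh


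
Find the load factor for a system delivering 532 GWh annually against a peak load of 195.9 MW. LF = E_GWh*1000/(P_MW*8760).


LF = 532 * 1000 / (195.9 * 8760) = 0.3100


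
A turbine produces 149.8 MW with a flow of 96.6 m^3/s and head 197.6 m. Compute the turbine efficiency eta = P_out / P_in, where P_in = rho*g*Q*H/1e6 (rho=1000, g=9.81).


P_in = 1000 * 9.81 * 96.6 * 197.6 / 1e6 = 187.2548 MW
eta = 149.8 / 187.2548 = 0.8000


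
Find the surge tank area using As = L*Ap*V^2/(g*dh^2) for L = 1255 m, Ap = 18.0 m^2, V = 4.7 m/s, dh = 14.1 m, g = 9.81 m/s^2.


As = 1255 * 18.0 * 4.7^2 / (9.81 * 14.1^2) = 255.8614 m^2


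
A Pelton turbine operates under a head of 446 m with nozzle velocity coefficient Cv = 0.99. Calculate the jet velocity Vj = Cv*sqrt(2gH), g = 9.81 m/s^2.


Vj = 0.99 * sqrt(2*9.81*446) = 92.6088 m/s


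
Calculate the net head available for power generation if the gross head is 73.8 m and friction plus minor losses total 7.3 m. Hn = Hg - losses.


Hn = 73.8 - 7.3 = 66.5000 m


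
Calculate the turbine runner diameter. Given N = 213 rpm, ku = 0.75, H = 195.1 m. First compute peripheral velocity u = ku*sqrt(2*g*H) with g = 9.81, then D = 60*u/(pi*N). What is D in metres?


u = 0.75 * sqrt(2*9.81*195.1) = 46.4023 m/s
D = 60 * 46.4023 / (pi * 213) = 4.1606 m


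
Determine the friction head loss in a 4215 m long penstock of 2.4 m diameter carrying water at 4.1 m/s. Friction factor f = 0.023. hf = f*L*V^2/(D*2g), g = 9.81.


hf = 0.023 * 4215 * 4.1^2 / (2.4 * 2 * 9.81) = 34.6085 m


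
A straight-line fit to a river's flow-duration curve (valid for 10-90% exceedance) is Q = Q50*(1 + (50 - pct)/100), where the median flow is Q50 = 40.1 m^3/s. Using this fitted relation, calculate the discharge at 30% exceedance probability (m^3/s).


Q = 40.1 * (1 + (50 - 30)/100) = 48.1200 m^3/s


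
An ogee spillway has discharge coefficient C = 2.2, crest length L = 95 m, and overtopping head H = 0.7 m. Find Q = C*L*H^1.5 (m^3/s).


Q = 2.2 * 95 * 0.7^1.5 = 122.4034 m^3/s


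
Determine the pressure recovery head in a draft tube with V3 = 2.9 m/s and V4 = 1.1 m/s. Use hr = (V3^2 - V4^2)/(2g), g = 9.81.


hr = (2.9^2 - 1.1^2) / (2*9.81) = 0.3670 m


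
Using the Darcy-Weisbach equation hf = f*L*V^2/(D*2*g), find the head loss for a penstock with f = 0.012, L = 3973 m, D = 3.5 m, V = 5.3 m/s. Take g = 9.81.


hf = 0.012 * 3973 * 5.3^2 / (3.5 * 2 * 9.81) = 19.5022 m


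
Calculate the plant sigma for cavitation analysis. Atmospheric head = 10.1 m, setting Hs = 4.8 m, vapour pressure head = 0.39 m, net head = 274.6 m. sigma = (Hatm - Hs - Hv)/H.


sigma = (10.1 - 4.8 - 0.39) / 274.6 = 0.0179


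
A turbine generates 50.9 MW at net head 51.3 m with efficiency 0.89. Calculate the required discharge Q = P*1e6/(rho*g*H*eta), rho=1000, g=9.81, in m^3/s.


Q = 50.9 * 1e6 / (1000 * 9.81 * 51.3 * 0.89) = 113.6427 m^3/s


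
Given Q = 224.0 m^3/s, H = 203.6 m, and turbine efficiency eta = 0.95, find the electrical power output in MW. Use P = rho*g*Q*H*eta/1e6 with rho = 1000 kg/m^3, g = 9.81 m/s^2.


P = 1000 * 9.81 * 224.0 * 203.6 * 0.95 / 1e6 = 425.0288 MW


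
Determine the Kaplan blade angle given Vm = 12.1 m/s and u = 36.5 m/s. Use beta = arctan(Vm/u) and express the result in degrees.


beta = arctan(12.1 / 36.5) = 18.3407 degrees


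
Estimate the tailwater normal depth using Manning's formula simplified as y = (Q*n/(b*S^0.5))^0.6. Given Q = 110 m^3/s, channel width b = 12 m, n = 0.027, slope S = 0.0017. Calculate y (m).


y = (110 * 0.027 / (12 * 0.0017^0.5))^0.6 = 2.9310 m


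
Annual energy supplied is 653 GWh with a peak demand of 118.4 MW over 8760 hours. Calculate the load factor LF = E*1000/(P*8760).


LF = 653 * 1000 / (118.4 * 8760) = 0.6296


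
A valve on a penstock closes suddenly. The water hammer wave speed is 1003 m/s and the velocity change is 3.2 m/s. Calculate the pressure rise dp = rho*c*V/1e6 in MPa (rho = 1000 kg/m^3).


dp = 1000 * 1003 * 3.2 / 1e6 = 3.2096 MPa


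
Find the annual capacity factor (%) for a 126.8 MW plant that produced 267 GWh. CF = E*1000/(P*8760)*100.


CF = 267 * 1000 / (126.8 * 8760) * 100 = 24.0374 %


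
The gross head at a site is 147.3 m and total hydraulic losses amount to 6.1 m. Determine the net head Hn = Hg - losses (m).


Hn = 147.3 - 6.1 = 141.2000 m


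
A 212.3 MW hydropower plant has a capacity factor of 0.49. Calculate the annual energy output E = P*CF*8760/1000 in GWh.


E = 212.3 * 0.49 * 8760 / 1000 = 911.2765 GWh


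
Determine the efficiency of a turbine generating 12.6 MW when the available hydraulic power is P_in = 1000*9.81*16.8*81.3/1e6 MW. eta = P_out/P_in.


P_in = 1000 * 9.81 * 16.8 * 81.3 / 1e6 = 13.3989 MW
eta = 12.6 / 13.3989 = 0.9404


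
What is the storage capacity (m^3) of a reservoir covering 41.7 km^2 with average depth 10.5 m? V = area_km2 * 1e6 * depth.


V = 41.7 * 1e6 * 10.5 = 4.3785e+08 m^3


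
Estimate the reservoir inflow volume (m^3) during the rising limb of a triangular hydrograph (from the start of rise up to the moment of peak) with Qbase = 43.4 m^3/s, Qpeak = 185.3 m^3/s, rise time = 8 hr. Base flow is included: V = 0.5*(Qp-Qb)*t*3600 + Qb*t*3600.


V = 0.5*(185.3 - 43.4)*8*3600 + 43.4*8*3600 = 3.2933e+06 m^3


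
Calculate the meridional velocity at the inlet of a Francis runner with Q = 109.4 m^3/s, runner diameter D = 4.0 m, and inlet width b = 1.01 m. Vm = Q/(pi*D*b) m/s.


Vm = 109.4 / (pi * 4.0 * 1.01) = 8.6196 m/s


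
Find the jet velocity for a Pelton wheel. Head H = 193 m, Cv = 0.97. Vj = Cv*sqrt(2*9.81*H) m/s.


Vj = 0.97 * sqrt(2*9.81*193) = 59.6898 m/s


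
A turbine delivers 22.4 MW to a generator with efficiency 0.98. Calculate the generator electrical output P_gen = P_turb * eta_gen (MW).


P_gen = 22.4 * 0.98 = 21.9520 MW


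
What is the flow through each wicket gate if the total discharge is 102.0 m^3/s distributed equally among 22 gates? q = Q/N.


q = 102.0 / 22 = 4.6364 m^3/s


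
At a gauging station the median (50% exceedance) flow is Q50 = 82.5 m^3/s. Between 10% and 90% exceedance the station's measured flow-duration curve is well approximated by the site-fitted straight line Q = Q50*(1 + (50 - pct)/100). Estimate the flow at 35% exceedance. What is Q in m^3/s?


Q = 82.5 * (1 + (50 - 35)/100) = 94.8750 m^3/s


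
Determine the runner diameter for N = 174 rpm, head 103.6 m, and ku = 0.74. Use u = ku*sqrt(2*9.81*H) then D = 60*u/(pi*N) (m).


u = 0.74 * sqrt(2*9.81*103.6) = 33.3627 m/s
D = 60 * 33.3627 / (pi * 174) = 3.6620 m


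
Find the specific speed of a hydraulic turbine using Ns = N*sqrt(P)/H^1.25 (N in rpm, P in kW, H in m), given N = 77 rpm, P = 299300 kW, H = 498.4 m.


Ns = 77 * 299300^0.5 / 498.4^1.25 = 17.8884


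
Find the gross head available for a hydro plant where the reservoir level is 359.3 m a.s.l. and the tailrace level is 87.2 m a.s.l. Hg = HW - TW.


Hg = 359.3 - 87.2 = 272.1000 m


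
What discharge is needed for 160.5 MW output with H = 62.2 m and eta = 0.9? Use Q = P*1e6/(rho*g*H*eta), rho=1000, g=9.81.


Q = 160.5 * 1e6 / (1000 * 9.81 * 62.2 * 0.9) = 292.2625 m^3/s


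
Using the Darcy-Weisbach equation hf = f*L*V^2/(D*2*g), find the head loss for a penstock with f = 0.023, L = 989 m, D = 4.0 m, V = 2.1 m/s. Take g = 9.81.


hf = 0.023 * 989 * 2.1^2 / (4.0 * 2 * 9.81) = 1.2782 m


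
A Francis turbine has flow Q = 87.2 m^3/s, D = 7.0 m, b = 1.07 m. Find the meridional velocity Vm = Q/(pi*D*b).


Vm = 87.2 / (pi * 7.0 * 1.07) = 3.7058 m/s


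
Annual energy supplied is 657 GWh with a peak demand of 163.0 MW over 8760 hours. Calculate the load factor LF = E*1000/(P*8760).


LF = 657 * 1000 / (163.0 * 8760) = 0.4601


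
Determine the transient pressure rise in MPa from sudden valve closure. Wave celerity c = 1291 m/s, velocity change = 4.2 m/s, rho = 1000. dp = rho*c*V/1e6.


dp = 1000 * 1291 * 4.2 / 1e6 = 5.4222 MPa


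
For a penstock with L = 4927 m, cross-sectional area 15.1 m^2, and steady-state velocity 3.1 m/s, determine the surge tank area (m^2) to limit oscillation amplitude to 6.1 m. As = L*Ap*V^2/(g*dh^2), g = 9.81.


As = 4927 * 15.1 * 3.1^2 / (9.81 * 6.1^2) = 1958.6382 m^2


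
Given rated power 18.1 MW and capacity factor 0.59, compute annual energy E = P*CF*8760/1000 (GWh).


E = 18.1 * 0.59 * 8760 / 1000 = 93.5480 GWh


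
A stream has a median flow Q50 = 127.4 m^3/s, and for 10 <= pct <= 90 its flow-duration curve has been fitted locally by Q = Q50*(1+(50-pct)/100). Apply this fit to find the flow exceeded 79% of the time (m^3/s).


Q = 127.4 * (1 + (50 - 79)/100) = 90.4540 m^3/s


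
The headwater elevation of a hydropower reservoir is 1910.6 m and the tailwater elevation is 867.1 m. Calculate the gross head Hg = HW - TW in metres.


Hg = 1910.6 - 867.1 = 1043.5000 m


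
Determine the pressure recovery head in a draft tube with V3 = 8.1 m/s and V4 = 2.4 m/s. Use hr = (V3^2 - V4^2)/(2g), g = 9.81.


hr = (8.1^2 - 2.4^2) / (2*9.81) = 3.0505 m


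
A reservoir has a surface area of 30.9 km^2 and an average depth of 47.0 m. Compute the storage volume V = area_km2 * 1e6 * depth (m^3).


V = 30.9 * 1e6 * 47.0 = 1.4523e+09 m^3


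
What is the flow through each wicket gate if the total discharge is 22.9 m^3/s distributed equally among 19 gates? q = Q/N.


q = 22.9 / 19 = 1.2053 m^3/s


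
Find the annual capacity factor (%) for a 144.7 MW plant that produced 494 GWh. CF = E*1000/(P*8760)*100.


CF = 494 * 1000 / (144.7 * 8760) * 100 = 38.9721 %


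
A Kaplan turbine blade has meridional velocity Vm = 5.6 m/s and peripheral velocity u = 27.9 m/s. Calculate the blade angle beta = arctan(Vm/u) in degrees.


beta = arctan(5.6 / 27.9) = 11.3494 degrees


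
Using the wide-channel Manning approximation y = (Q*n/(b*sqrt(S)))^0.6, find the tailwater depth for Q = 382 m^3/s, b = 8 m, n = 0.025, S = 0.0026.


y = (382 * 0.025 / (8 * 0.0026^0.5))^0.6 = 6.6322 m


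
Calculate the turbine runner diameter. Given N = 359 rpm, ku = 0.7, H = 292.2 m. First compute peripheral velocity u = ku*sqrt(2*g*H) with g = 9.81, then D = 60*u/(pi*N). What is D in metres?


u = 0.7 * sqrt(2*9.81*292.2) = 53.0014 m/s
D = 60 * 53.0014 / (pi * 359) = 2.8196 m


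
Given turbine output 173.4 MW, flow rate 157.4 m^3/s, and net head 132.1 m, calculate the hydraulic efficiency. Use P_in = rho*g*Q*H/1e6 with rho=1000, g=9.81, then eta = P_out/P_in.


P_in = 1000 * 9.81 * 157.4 * 132.1 / 1e6 = 203.9748 MW
eta = 173.4 / 203.9748 = 0.8501


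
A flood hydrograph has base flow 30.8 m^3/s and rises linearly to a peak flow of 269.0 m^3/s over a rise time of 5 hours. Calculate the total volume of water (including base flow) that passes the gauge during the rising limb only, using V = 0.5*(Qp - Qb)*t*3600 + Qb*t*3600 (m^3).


V = 0.5*(269.0 - 30.8)*5*3600 + 30.8*5*3600 = 2.6982e+06 m^3


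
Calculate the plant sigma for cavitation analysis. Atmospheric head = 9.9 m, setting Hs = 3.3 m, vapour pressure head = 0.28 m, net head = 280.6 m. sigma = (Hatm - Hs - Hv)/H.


sigma = (9.9 - 3.3 - 0.28) / 280.6 = 0.0225


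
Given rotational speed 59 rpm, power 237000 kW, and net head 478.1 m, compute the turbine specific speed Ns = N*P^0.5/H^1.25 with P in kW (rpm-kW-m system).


Ns = 59 * 237000^0.5 / 478.1^1.25 = 12.8478


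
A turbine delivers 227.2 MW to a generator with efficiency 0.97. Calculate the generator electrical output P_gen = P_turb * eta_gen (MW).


P_gen = 227.2 * 0.97 = 220.3840 MW


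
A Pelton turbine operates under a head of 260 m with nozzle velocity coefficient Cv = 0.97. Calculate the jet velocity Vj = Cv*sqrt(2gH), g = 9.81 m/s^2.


Vj = 0.97 * sqrt(2*9.81*260) = 69.2800 m/s


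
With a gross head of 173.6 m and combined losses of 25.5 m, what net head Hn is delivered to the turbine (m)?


Hn = 173.6 - 25.5 = 148.1000 m


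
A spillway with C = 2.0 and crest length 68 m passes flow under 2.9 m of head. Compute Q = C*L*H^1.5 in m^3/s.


Q = 2.0 * 68 * 2.9^1.5 = 671.6390 m^3/s


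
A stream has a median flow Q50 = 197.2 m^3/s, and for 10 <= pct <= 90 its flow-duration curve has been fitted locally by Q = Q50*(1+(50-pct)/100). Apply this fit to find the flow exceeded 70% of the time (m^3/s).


Q = 197.2 * (1 + (50 - 70)/100) = 157.7600 m^3/s


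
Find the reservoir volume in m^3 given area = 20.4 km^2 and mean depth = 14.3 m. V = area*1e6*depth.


V = 20.4 * 1e6 * 14.3 = 2.9172e+08 m^3


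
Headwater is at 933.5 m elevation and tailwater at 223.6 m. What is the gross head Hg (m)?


Hg = 933.5 - 223.6 = 709.9000 m


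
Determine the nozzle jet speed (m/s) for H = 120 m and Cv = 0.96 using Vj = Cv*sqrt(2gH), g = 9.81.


Vj = 0.96 * sqrt(2*9.81*120) = 46.5813 m/s


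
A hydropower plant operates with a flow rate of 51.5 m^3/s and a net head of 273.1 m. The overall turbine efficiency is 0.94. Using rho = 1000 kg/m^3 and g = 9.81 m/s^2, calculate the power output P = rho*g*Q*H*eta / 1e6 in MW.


P = 1000 * 9.81 * 51.5 * 273.1 * 0.94 / 1e6 = 129.6958 MW


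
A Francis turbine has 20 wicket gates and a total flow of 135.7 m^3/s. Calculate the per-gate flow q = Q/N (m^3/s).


q = 135.7 / 20 = 6.7850 m^3/s


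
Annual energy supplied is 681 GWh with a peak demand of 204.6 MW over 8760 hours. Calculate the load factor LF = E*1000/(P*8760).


LF = 681 * 1000 / (204.6 * 8760) = 0.3800


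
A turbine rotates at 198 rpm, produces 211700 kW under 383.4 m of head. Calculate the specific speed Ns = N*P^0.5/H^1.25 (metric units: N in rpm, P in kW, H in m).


Ns = 198 * 211700^0.5 / 383.4^1.25 = 53.6983


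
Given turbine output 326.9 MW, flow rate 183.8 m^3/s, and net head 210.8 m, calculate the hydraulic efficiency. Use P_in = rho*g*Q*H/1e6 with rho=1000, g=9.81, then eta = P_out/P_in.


P_in = 1000 * 9.81 * 183.8 * 210.8 / 1e6 = 380.0888 MW
eta = 326.9 / 380.0888 = 0.8601


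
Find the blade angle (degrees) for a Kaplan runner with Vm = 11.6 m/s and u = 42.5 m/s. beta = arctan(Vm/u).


beta = arctan(11.6 / 42.5) = 15.2665 degrees


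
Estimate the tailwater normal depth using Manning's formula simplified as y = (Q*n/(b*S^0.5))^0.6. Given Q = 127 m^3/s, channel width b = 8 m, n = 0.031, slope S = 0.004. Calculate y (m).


y = (127 * 0.031 / (8 * 0.004^0.5))^0.6 = 3.4247 m


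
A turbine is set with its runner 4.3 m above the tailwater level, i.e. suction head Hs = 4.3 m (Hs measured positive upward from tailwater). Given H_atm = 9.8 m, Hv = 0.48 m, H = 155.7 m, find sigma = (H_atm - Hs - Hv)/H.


sigma = (9.8 - 4.3 - 0.48) / 155.7 = 0.0322


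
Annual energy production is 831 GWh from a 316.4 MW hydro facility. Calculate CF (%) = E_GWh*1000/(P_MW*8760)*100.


CF = 831 * 1000 / (316.4 * 8760) * 100 = 29.9820 %


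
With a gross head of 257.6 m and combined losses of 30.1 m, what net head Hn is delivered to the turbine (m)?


Hn = 257.6 - 30.1 = 227.5000 m


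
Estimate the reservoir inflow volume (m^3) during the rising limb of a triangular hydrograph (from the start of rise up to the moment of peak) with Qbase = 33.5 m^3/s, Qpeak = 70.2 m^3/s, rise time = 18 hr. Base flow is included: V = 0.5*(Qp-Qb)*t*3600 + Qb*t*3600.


V = 0.5*(70.2 - 33.5)*18*3600 + 33.5*18*3600 = 3.3599e+06 m^3


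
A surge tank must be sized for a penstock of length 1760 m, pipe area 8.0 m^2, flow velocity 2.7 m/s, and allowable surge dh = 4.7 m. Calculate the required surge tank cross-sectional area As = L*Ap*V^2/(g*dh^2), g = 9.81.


As = 1760 * 8.0 * 2.7^2 / (9.81 * 4.7^2) = 473.6586 m^2


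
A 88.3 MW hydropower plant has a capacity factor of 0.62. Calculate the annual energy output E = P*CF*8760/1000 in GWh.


E = 88.3 * 0.62 * 8760 / 1000 = 479.5750 GWh


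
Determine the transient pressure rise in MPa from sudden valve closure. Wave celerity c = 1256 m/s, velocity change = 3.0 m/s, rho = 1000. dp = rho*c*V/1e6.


dp = 1000 * 1256 * 3.0 / 1e6 = 3.7680 MPa


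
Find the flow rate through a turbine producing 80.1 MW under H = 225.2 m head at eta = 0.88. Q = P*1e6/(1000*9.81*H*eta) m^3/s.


Q = 80.1 * 1e6 / (1000 * 9.81 * 225.2 * 0.88) = 41.2014 m^3/s


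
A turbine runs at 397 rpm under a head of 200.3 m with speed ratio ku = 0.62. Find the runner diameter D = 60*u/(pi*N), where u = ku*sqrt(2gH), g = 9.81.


u = 0.62 * sqrt(2*9.81*200.3) = 38.8671 m/s
D = 60 * 38.8671 / (pi * 397) = 1.8698 m


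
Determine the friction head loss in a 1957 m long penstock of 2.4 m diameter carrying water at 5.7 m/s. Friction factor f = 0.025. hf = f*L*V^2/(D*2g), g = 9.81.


hf = 0.025 * 1957 * 5.7^2 / (2.4 * 2 * 9.81) = 33.7575 m


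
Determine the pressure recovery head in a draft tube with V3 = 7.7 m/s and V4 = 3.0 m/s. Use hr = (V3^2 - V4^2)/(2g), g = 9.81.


hr = (7.7^2 - 3.0^2) / (2*9.81) = 2.5632 m


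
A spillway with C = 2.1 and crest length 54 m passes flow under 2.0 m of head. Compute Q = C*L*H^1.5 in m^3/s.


Q = 2.1 * 54 * 2.0^1.5 = 320.7436 m^3/s


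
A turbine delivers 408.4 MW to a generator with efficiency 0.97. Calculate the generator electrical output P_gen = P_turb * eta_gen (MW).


P_gen = 408.4 * 0.97 = 396.1480 MW


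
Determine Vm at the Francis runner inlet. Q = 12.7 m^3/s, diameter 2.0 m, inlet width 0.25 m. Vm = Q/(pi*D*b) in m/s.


Vm = 12.7 / (pi * 2.0 * 0.25) = 8.0851 m/s


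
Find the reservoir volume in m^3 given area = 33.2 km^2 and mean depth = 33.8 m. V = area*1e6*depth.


V = 33.2 * 1e6 * 33.8 = 1.1222e+09 m^3


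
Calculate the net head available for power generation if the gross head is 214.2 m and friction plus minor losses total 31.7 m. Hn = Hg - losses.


Hn = 214.2 - 31.7 = 182.5000 m


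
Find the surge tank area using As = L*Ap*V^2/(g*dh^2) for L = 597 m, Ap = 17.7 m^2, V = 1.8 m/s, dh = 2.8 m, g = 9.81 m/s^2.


As = 597 * 17.7 * 1.8^2 / (9.81 * 2.8^2) = 445.1512 m^2


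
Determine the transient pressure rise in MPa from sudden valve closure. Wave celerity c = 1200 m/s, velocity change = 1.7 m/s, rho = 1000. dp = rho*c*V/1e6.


dp = 1000 * 1200 * 1.7 / 1e6 = 2.0400 MPa


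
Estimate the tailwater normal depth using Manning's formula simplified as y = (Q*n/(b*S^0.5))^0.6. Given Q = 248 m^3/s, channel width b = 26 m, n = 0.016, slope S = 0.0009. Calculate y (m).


y = (248 * 0.016 / (26 * 0.0009^0.5))^0.6 = 2.6539 m


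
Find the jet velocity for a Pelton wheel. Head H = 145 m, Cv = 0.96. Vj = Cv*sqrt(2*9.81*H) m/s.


Vj = 0.96 * sqrt(2*9.81*145) = 51.2041 m/s


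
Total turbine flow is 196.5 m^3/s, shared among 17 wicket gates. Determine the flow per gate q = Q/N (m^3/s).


q = 196.5 / 17 = 11.5588 m^3/s


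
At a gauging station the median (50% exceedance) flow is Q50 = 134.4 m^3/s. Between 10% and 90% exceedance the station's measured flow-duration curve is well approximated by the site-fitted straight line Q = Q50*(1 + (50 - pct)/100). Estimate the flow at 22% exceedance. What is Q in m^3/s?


Q = 134.4 * (1 + (50 - 22)/100) = 172.0320 m^3/s


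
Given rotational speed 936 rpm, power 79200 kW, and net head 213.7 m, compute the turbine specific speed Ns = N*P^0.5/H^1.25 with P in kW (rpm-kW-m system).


Ns = 936 * 79200^0.5 / 213.7^1.25 = 322.3909


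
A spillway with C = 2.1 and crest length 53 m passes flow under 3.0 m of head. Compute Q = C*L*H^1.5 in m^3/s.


Q = 2.1 * 53 * 3.0^1.5 = 578.3318 m^3/s


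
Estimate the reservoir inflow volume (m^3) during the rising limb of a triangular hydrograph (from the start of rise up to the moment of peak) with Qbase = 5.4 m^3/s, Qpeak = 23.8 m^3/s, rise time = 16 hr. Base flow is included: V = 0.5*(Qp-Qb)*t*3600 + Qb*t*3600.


V = 0.5*(23.8 - 5.4)*16*3600 + 5.4*16*3600 = 840960.0000 m^3


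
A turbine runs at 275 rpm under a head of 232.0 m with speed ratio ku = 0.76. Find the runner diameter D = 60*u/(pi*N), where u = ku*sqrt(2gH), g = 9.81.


u = 0.76 * sqrt(2*9.81*232.0) = 51.2752 m/s
D = 60 * 51.2752 / (pi * 275) = 3.5610 m


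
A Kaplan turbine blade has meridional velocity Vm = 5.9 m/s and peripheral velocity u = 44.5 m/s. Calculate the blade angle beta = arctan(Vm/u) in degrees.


beta = arctan(5.9 / 44.5) = 7.5525 degrees


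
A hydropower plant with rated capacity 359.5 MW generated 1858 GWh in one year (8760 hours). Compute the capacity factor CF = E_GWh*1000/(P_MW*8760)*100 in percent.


CF = 1858 * 1000 / (359.5 * 8760) * 100 = 58.9987 %


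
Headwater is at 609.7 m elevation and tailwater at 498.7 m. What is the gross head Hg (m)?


Hg = 609.7 - 498.7 = 111.0000 m


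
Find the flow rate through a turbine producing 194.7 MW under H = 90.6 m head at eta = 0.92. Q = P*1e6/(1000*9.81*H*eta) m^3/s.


Q = 194.7 * 1e6 / (1000 * 9.81 * 90.6 * 0.92) = 238.1118 m^3/s


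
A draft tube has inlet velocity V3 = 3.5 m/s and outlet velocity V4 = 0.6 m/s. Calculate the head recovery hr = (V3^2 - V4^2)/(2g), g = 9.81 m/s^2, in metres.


hr = (3.5^2 - 0.6^2) / (2*9.81) = 0.6060 m


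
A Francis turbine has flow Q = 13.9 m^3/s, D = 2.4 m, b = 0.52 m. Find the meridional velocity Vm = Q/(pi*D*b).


Vm = 13.9 / (pi * 2.4 * 0.52) = 3.5453 m/s


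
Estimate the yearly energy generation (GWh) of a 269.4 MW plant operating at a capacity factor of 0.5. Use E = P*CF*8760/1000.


E = 269.4 * 0.5 * 8760 / 1000 = 1179.9720 GWh


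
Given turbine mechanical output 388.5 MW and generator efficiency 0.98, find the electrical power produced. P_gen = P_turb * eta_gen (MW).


P_gen = 388.5 * 0.98 = 380.7300 MW


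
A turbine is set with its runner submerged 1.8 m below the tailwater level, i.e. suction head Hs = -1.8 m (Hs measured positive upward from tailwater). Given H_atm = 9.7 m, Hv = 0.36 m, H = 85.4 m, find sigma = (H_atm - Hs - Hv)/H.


sigma = (9.7 - (-1.8) - 0.36) / 85.4 = 0.1304


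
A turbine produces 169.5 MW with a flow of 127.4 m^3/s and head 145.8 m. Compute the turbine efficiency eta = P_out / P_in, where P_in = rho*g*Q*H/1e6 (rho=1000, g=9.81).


P_in = 1000 * 9.81 * 127.4 * 145.8 / 1e6 = 182.2200 MW
eta = 169.5 / 182.2200 = 0.9302


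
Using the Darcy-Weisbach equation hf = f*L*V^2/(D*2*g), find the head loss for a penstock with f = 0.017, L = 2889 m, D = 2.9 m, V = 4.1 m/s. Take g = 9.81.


hf = 0.017 * 2889 * 4.1^2 / (2.9 * 2 * 9.81) = 14.5100 m


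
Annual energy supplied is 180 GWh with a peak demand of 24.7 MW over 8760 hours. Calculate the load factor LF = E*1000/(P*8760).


LF = 180 * 1000 / (24.7 * 8760) = 0.8319


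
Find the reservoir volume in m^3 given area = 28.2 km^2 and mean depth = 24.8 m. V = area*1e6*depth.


V = 28.2 * 1e6 * 24.8 = 6.9936e+08 m^3


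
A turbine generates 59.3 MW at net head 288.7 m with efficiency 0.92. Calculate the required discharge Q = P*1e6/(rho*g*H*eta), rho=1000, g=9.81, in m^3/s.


Q = 59.3 * 1e6 / (1000 * 9.81 * 288.7 * 0.92) = 22.7589 m^3/s


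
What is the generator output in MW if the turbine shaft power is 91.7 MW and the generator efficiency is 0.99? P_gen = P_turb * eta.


P_gen = 91.7 * 0.99 = 90.7830 MW


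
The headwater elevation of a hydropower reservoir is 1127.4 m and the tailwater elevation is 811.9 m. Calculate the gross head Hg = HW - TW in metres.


Hg = 1127.4 - 811.9 = 315.5000 m


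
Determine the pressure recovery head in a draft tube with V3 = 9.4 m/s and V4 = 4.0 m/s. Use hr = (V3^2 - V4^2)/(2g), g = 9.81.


hr = (9.4^2 - 4.0^2) / (2*9.81) = 3.6881 m


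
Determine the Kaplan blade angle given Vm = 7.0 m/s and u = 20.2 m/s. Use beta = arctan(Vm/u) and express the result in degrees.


beta = arctan(7.0 / 20.2) = 19.1130 degrees


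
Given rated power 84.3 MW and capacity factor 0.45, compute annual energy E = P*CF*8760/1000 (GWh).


E = 84.3 * 0.45 * 8760 / 1000 = 332.3106 GWh


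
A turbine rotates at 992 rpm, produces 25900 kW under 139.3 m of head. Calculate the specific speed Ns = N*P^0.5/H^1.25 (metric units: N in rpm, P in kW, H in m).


Ns = 992 * 25900^0.5 / 139.3^1.25 = 333.5974


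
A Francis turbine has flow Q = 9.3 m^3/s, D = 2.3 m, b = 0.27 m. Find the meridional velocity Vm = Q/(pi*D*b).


Vm = 9.3 / (pi * 2.3 * 0.27) = 4.7670 m/s


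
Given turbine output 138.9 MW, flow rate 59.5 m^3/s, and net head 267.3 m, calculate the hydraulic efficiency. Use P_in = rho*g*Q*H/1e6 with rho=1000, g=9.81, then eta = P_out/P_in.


P_in = 1000 * 9.81 * 59.5 * 267.3 / 1e6 = 156.0217 MW
eta = 138.9 / 156.0217 = 0.8903


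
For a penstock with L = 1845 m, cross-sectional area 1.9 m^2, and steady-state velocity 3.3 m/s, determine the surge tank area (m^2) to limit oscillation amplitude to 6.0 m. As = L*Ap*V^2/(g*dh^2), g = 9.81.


As = 1845 * 1.9 * 3.3^2 / (9.81 * 6.0^2) = 108.0952 m^2


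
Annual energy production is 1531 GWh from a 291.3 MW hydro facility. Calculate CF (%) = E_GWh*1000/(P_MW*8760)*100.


CF = 1531 * 1000 / (291.3 * 8760) * 100 = 59.9971 %


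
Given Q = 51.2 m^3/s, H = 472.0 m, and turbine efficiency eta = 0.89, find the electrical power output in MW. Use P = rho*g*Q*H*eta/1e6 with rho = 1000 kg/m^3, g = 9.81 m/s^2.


P = 1000 * 9.81 * 51.2 * 472.0 * 0.89 / 1e6 = 210.9944 MW


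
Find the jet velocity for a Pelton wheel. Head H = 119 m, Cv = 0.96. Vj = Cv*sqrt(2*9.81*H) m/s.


Vj = 0.96 * sqrt(2*9.81*119) = 46.3868 m/s


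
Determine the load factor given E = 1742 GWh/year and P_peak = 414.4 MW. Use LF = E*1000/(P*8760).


LF = 1742 * 1000 / (414.4 * 8760) = 0.4799


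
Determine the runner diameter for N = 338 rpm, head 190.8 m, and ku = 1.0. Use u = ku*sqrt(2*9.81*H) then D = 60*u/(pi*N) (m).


u = 1.0 * sqrt(2*9.81*190.8) = 61.1841 m/s
D = 60 * 61.1841 / (pi * 338) = 3.4572 m


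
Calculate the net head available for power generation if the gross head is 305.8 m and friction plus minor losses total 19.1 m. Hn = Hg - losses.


Hn = 305.8 - 19.1 = 286.7000 m


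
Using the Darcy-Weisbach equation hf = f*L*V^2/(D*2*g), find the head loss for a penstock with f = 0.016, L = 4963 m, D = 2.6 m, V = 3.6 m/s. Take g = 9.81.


hf = 0.016 * 4963 * 3.6^2 / (2.6 * 2 * 9.81) = 20.1742 m


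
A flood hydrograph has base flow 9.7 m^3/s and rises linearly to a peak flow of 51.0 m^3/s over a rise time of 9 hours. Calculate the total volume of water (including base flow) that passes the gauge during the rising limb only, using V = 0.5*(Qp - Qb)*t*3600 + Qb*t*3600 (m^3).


V = 0.5*(51.0 - 9.7)*9*3600 + 9.7*9*3600 = 983340.0000 m^3


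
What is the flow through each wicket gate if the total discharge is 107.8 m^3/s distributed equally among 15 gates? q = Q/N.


q = 107.8 / 15 = 7.1867 m^3/s


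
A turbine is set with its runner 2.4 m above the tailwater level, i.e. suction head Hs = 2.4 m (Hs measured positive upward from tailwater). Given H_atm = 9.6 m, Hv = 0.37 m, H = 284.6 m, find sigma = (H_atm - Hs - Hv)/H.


sigma = (9.6 - 2.4 - 0.37) / 284.6 = 0.0240


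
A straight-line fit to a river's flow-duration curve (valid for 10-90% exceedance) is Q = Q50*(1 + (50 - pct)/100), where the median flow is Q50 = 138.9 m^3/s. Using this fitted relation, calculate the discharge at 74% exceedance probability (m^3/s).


Q = 138.9 * (1 + (50 - 74)/100) = 105.5640 m^3/s


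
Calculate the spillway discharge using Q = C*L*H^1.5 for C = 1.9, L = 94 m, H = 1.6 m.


Q = 1.9 * 94 * 1.6^1.5 = 361.4610 m^3/s
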